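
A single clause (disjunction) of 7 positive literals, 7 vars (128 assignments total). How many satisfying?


Step 1: Total=2^7=128
Step 2: Unsat when all 7 false: 2^0=1
Step 3: Sat=128-1=127

127


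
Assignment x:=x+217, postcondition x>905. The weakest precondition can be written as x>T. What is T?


Formula: wp(x:=E, P) = P[E/x] (substitute E for x in postcondition)
Step 1: Postcondition: x>905
Step 2: Substitute x+217 for x: x+217>905
Step 3: Solve for x: x > 905-217 = 688

688


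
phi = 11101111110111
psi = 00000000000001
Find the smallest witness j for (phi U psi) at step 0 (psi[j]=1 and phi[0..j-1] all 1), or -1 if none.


(phi U psi) at 0: need smallest j with psi[j]=1 and phi[i]=1 for all i in [0,j).
Scan from step 0:
  step 0: phi=1, psi=0 -> continue
  step 1: phi=1, psi=0 -> continue
  step 2: phi=1, psi=0 -> continue
  step 3: phi=0 -> phi-prefix broken from here
  step 13: psi=1 but phi already failed -> not a witness
  end of trace: no witness -> -1
Witness step = -1

-1


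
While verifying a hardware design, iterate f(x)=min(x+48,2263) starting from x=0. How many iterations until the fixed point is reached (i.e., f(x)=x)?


Step 1: x=0, cap=2263, increment=48
Step 2: x grows by 48 each step until capped at 2263; fixed point is x=2263
Step 3: iterations = ceil(2263/48) = 48

48


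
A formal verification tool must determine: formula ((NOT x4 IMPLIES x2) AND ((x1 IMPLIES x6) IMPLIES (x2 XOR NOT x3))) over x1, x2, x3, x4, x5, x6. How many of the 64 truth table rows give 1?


Formula: ((NOT x4 IMPLIES x2) AND ((x1 IMPLIES x6) IMPLIES (x2 XOR NOT x3))) over 6 vars (64 rows)
Evaluate each row (x1, x2, x3, x4, x5, x6 as bits, MSB first):
  row 0 [000000]: ((NOT 0 IMPLIES 0) AND ((0 IMPLIES 0) IMPLIES (0 XOR NOT 0))) -> 0
  row 1 [000001]: ((NOT 0 IMPLIES 0) AND ((0 IMPLIES 1) IMPLIES (0 XOR NOT 0))) -> 0
  row 2 [000010]: ((NOT 0 IMPLIES 0) AND ((0 IMPLIES 0) IMPLIES (0 XOR NOT 0))) -> 0
  row 3 [000011]: ((NOT 0 IMPLIES 0) AND ((0 IMPLIES 1) IMPLIES (0 XOR NOT 0))) -> 0
  row 4 [000100]: ((NOT 1 IMPLIES 0) AND ((0 IMPLIES 0) IMPLIES (0 XOR NOT 0))) -> 1
  (every remaining row is evaluated the same way; all 64 results are listed next)
Full result column, 8 rows per line (x1,x2,x3 fixed per line; x4,x5,x6 runs 000..111 left to right):
  rows 0-7 [x1,x2,x3=000]: 00001111  (ones: 4)
  rows 8-15 [x1,x2,x3=001]: 00000000  (ones: 0)
  rows 16-23 [x1,x2,x3=010]: 00000000  (ones: 0)
  rows 24-31 [x1,x2,x3=011]: 11111111  (ones: 8)
  rows 32-39 [x1,x2,x3=100]: 00001111  (ones: 4)
  rows 40-47 [x1,x2,x3=101]: 00001010  (ones: 2)
  rows 48-55 [x1,x2,x3=110]: 10101010  (ones: 4)
  rows 56-63 [x1,x2,x3=111]: 11111111  (ones: 8)
Count of 1-rows = 4+0+0+8+4+2+4+8 = 30

30


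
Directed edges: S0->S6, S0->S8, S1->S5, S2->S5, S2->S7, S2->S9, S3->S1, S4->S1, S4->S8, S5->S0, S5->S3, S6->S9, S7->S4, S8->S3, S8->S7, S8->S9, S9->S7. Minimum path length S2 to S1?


BFS layer-by-layer from S2:
  dist 0: {S2}
  dist 1: {S5, S7, S9}
  dist 2: {S0, S3, S4}
  dist 3: {S1, S6, S8}
  -> S1 reached at distance 3
Shortest path length = 3

3


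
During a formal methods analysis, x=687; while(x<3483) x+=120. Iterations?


Step 1: x goes from 687 toward 3483 by 120; the body runs while x<3483, so iterations = ceil((bound-start)/step)
Step 2: Distance=2796
Step 3: ceil(2796/120)=24

24


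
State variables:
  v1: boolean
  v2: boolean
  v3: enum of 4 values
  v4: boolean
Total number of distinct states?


State space = product of domain sizes of all variables.
Domain sizes:
  v1 (boolean): 2
  v2 (boolean): 2
  v3 (enum of 4 values): 4
  v4 (boolean): 2
Product = 2 * 2 * 4 * 2 = 32

32


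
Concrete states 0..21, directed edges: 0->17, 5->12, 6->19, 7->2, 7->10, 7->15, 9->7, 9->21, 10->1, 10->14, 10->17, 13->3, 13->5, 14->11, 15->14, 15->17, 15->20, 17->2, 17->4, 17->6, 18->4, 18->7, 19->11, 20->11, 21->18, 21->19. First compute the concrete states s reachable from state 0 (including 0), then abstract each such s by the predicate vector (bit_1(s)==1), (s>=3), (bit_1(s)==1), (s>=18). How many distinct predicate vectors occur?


BFS from 0:
Concrete reachable: {0, 2, 4, 6, 11, 17, 19}
Abstract via predicates (bit_1(s)==1), (s>=3), (bit_1(s)==1), (s>=18):
  (0,0,0,0) <- {0}
  (0,1,0,0) <- {4, 17}
  (1,0,1,0) <- {2}
  (1,1,1,0) <- {6, 11}
  (1,1,1,1) <- {19}
Distinct abstract states = 5

5


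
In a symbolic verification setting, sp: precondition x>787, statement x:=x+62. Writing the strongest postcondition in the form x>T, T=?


Formula: sp(P, x:=E) = exists old_x. (x = E[old_x/x]) AND P[old_x/x] (old_x is the value of x before the assignment; eliminate old_x by solving x = E[old_x/x] for old_x)
Step 1: Precondition P: x>787, i.e. old_x > 787
Step 2: Assignment gives x = old_x + 62, so old_x = x - 62
Step 3: Substitute into P: x - 62 > 787
Step 4: Simplify: x > 787+62 = 849

849


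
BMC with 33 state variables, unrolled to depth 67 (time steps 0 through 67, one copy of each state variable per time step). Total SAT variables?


BMC unrolls to depth k, creating one copy of each state var for steps 0..k.
Step count = 67 + 1 = 68 (steps 0 through 67)
Vars per step = 33
Total = 33 * 68 = 2244

2244


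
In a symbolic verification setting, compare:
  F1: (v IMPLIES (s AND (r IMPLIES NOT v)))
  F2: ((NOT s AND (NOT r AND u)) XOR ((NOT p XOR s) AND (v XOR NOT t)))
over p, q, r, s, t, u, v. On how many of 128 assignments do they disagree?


F1 = (v IMPLIES (s AND (r IMPLIES NOT v)))
F2 = ((NOT s AND (NOT r AND u)) XOR ((NOT p XOR s) AND (v XOR NOT t)))
Evaluate both on each of 128 rows (bits = p,q,r,s,t,u,v):
  row 0 [0000000]: F1=1 F2=1 -> 0
  row 1 [0000001]: F1=0 F2=0 -> 0
  row 2 [0000010]: F1=1 F2=0 (differ) -> 1
  row 3 [0000011]: F1=0 F2=1 (differ) -> 1
  row 4 [0000100]: F1=1 F2=0 (differ) -> 1
  (every remaining row is evaluated the same way; all 128 results are listed next)
Full result column, 8 rows per line (p,q,r,s fixed per line; t,u,v runs 000..111 left to right):
  rows 0-7 [p,q,r,s=0000]: 00111100  (ones: 4)
  rows 8-15 [p,q,r,s=0001]: 11111111  (ones: 8)
  rows 16-23 [p,q,r,s=0010]: 00001111  (ones: 4)
  rows 24-31 [p,q,r,s=0011]: 10101010  (ones: 4)
  rows 32-39 [p,q,r,s=0100]: 00111100  (ones: 4)
  rows 40-47 [p,q,r,s=0101]: 11111111  (ones: 8)
  rows 48-55 [p,q,r,s=0110]: 00001111  (ones: 4)
  rows 56-63 [p,q,r,s=0111]: 10101010  (ones: 4)
  rows 64-71 [p,q,r,s=1000]: 10011001  (ones: 4)
  rows 72-79 [p,q,r,s=1001]: 01011010  (ones: 4)
  rows 80-87 [p,q,r,s=1010]: 10101010  (ones: 4)
  rows 88-95 [p,q,r,s=1011]: 00001111  (ones: 4)
  rows 96-103 [p,q,r,s=1100]: 10011001  (ones: 4)
  rows 104-111 [p,q,r,s=1101]: 01011010  (ones: 4)
  rows 112-119 [p,q,r,s=1110]: 10101010  (ones: 4)
  rows 120-127 [p,q,r,s=1111]: 00001111  (ones: 4)
Disagreements = 4+8+4+4+4+8+4+4+4+4+4+4+4+4+4+4 = 72

72


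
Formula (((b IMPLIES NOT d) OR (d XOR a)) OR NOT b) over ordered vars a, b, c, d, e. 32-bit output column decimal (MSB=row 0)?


Formula: (((b IMPLIES NOT d) OR (d XOR a)) OR NOT b) over a, b, c, d, e (32 rows)
Evaluate each row (bits = a,b,c,d,e, MSB first):
  row 0 [00000]: (((0 IMPLIES NOT 0) OR (0 XOR 0)) OR NOT 0) -> 1
  row 1 [00001]: (((0 IMPLIES NOT 0) OR (0 XOR 0)) OR NOT 0) -> 1
  row 2 [00010]: (((0 IMPLIES NOT 1) OR (1 XOR 0)) OR NOT 0) -> 1
  row 3 [00011]: (((0 IMPLIES NOT 1) OR (1 XOR 0)) OR NOT 0) -> 1
  row 4 [00100]: (((0 IMPLIES NOT 0) OR (0 XOR 0)) OR NOT 0) -> 1
  row 5 [00101]: (((0 IMPLIES NOT 0) OR (0 XOR 0)) OR NOT 0) -> 1
  row 6 [00110]: (((0 IMPLIES NOT 1) OR (1 XOR 0)) OR NOT 0) -> 1
  row 7 [00111]: (((0 IMPLIES NOT 1) OR (1 XOR 0)) OR NOT 0) -> 1
  row 8 [01000]: (((1 IMPLIES NOT 0) OR (0 XOR 0)) OR NOT 1) -> 1
  row 9 [01001]: (((1 IMPLIES NOT 0) OR (0 XOR 0)) OR NOT 1) -> 1
  row 10 [01010]: (((1 IMPLIES NOT 1) OR (1 XOR 0)) OR NOT 1) -> 1
  row 11 [01011]: (((1 IMPLIES NOT 1) OR (1 XOR 0)) OR NOT 1) -> 1
  row 12 [01100]: (((1 IMPLIES NOT 0) OR (0 XOR 0)) OR NOT 1) -> 1
  row 13 [01101]: (((1 IMPLIES NOT 0) OR (0 XOR 0)) OR NOT 1) -> 1
  row 14 [01110]: (((1 IMPLIES NOT 1) OR (1 XOR 0)) OR NOT 1) -> 1
  row 15 [01111]: (((1 IMPLIES NOT 1) OR (1 XOR 0)) OR NOT 1) -> 1
  row 16 [10000]: (((0 IMPLIES NOT 0) OR (0 XOR 1)) OR NOT 0) -> 1
  row 17 [10001]: (((0 IMPLIES NOT 0) OR (0 XOR 1)) OR NOT 0) -> 1
  row 18 [10010]: (((0 IMPLIES NOT 1) OR (1 XOR 1)) OR NOT 0) -> 1
  row 19 [10011]: (((0 IMPLIES NOT 1) OR (1 XOR 1)) OR NOT 0) -> 1
  row 20 [10100]: (((0 IMPLIES NOT 0) OR (0 XOR 1)) OR NOT 0) -> 1
  row 21 [10101]: (((0 IMPLIES NOT 0) OR (0 XOR 1)) OR NOT 0) -> 1
  row 22 [10110]: (((0 IMPLIES NOT 1) OR (1 XOR 1)) OR NOT 0) -> 1
  row 23 [10111]: (((0 IMPLIES NOT 1) OR (1 XOR 1)) OR NOT 0) -> 1
  row 24 [11000]: (((1 IMPLIES NOT 0) OR (0 XOR 1)) OR NOT 1) -> 1
  row 25 [11001]: (((1 IMPLIES NOT 0) OR (0 XOR 1)) OR NOT 1) -> 1
  row 26 [11010]: (((1 IMPLIES NOT 1) OR (1 XOR 1)) OR NOT 1) -> 0
  row 27 [11011]: (((1 IMPLIES NOT 1) OR (1 XOR 1)) OR NOT 1) -> 0
  row 28 [11100]: (((1 IMPLIES NOT 0) OR (0 XOR 1)) OR NOT 1) -> 1
  row 29 [11101]: (((1 IMPLIES NOT 0) OR (0 XOR 1)) OR NOT 1) -> 1
  row 30 [11110]: (((1 IMPLIES NOT 1) OR (1 XOR 1)) OR NOT 1) -> 0
  row 31 [11111]: (((1 IMPLIES NOT 1) OR (1 XOR 1)) OR NOT 1) -> 0
Full result column, 4 rows per line (a,b,c fixed per line; d,e runs 00..11 left to right):
  rows 0-3 [a,b,c=000]: 1111  = hex F
  rows 4-7 [a,b,c=001]: 1111  = hex F
  rows 8-11 [a,b,c=010]: 1111  = hex F
  rows 12-15 [a,b,c=011]: 1111  = hex F
  rows 16-19 [a,b,c=100]: 1111  = hex F
  rows 20-23 [a,b,c=101]: 1111  = hex F
  rows 24-27 [a,b,c=110]: 1100  = hex C
  rows 28-31 [a,b,c=111]: 1100  = hex C
Output column (row 0 .. row 31) = 11111111111111111111111111001100
Output column grouped in 4s = 1111 1111 1111 1111 1111 1111 1100 1100 = 0xFFFFFFCC
Convert to decimal digit by digit (value = value*16 + digit):
  F -> 15
  15*16 + 15 (F) = 255
  255*16 + 15 (F) = 4095
  4095*16 + 15 (F) = 65535
  65535*16 + 15 (F) = 1048575
  1048575*16 + 15 (F) = 16777215
  16777215*16 + 12 (C) = 268435452
  268435452*16 + 12 (C) = 4294967244
Decimal = 4294967244

4294967244


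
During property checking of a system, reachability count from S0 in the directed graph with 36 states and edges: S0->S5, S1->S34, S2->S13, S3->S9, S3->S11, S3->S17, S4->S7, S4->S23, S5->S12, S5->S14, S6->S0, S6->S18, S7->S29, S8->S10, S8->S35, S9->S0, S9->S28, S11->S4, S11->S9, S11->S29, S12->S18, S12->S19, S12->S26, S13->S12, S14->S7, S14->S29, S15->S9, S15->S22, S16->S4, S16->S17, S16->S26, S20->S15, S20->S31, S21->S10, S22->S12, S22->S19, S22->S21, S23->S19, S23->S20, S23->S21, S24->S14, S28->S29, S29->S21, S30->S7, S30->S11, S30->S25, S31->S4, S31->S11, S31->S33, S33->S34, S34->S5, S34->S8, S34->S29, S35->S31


BFS from S0:
  layer 0: {S0}
  layer 1: {S5}
  layer 2: {S12, S14}
  layer 3: {S7, S18, S19, S26, S29}
  layer 4: {S21}
  layer 5: {S10}
Reachable set: {S0, S5, S7, S10, S12, S14, S18, S19, S21, S26, S29}
Count = 11

11


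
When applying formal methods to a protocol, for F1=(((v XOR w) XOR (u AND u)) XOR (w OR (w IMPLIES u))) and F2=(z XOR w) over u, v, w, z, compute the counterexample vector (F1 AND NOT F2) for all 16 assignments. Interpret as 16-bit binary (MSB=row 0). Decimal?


F1 = (((v XOR w) XOR (u AND u)) XOR (w OR (w IMPLIES u)))
F2 = (z XOR w)
Counterexample to F1=>F2 is where F1=1 and F2=0.
Evaluate each row (bits = u,v,w,z, MSB first):
  row 0 [0000]: F1=1 F2=0 -> F1&~F2 -> 1
  row 1 [0001]: F1=1 F2=1 -> F1&~F2 -> 0
  row 2 [0010]: F1=0 F2=1 -> F1&~F2 -> 0
  row 3 [0011]: F1=0 F2=0 -> F1&~F2 -> 0
  row 4 [0100]: F1=0 F2=0 -> F1&~F2 -> 0
  row 5 [0101]: F1=0 F2=1 -> F1&~F2 -> 0
  row 6 [0110]: F1=1 F2=1 -> F1&~F2 -> 0
  row 7 [0111]: F1=1 F2=0 -> F1&~F2 -> 1
  row 8 [1000]: F1=0 F2=0 -> F1&~F2 -> 0
  row 9 [1001]: F1=0 F2=1 -> F1&~F2 -> 0
  row 10 [1010]: F1=1 F2=1 -> F1&~F2 -> 0
  row 11 [1011]: F1=1 F2=0 -> F1&~F2 -> 1
  row 12 [1100]: F1=1 F2=0 -> F1&~F2 -> 1
  row 13 [1101]: F1=1 F2=1 -> F1&~F2 -> 0
  row 14 [1110]: F1=0 F2=1 -> F1&~F2 -> 0
  row 15 [1111]: F1=0 F2=0 -> F1&~F2 -> 0
Full result column, 4 rows per line (u,v fixed per line; w,z runs 00..11 left to right):
  rows 0-3 [u,v=00]: 1000  = hex 8
  rows 4-7 [u,v=01]: 0001  = hex 1
  rows 8-11 [u,v=10]: 0001  = hex 1
  rows 12-15 [u,v=11]: 1000  = hex 8
Counterexample vector (row 0 .. row 15) = 1000000100011000
Output column grouped in 4s = 1000 0001 0001 1000 = 0x8118
Convert to decimal digit by digit (value = value*16 + digit):
  8 -> 8
  8*16 + 1 = 129
  129*16 + 1 = 2065
  2065*16 + 8 = 33048
Decimal = 33048

33048


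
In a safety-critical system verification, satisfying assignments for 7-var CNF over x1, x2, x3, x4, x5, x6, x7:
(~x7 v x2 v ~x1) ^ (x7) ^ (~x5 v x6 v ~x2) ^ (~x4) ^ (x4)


CNF with 5 clauses over 7 vars (128 assignments).
An assignment satisfies CNF iff every clause has >=1 true literal.
Check each row (bits = x1,x2,x3,x4,x5,x6,x7; clause T/F shown):
  row 0 [0000000]: clauses=TFTTF -> 0
  row 1 [0000001]: clauses=TTTTF -> 0
  row 2 [0000010]: clauses=TFTTF -> 0
  row 3 [0000011]: clauses=TTTTF -> 0
  row 4 [0000100]: clauses=TFTTF -> 0
  (every remaining row is evaluated the same way; all 128 results are listed next)
Full result column, 8 rows per line (x1,x2,x3,x4 fixed per line; x5,x6,x7 runs 000..111 left to right):
  rows 0-7 [x1,x2,x3,x4=0000]: 00000000  (ones: 0)
  rows 8-15 [x1,x2,x3,x4=0001]: 00000000  (ones: 0)
  rows 16-23 [x1,x2,x3,x4=0010]: 00000000  (ones: 0)
  rows 24-31 [x1,x2,x3,x4=0011]: 00000000  (ones: 0)
  rows 32-39 [x1,x2,x3,x4=0100]: 00000000  (ones: 0)
  rows 40-47 [x1,x2,x3,x4=0101]: 00000000  (ones: 0)
  rows 48-55 [x1,x2,x3,x4=0110]: 00000000  (ones: 0)
  rows 56-63 [x1,x2,x3,x4=0111]: 00000000  (ones: 0)
  rows 64-71 [x1,x2,x3,x4=1000]: 00000000  (ones: 0)
  rows 72-79 [x1,x2,x3,x4=1001]: 00000000  (ones: 0)
  rows 80-87 [x1,x2,x3,x4=1010]: 00000000  (ones: 0)
  rows 88-95 [x1,x2,x3,x4=1011]: 00000000  (ones: 0)
  rows 96-103 [x1,x2,x3,x4=1100]: 00000000  (ones: 0)
  rows 104-111 [x1,x2,x3,x4=1101]: 00000000  (ones: 0)
  rows 112-119 [x1,x2,x3,x4=1110]: 00000000  (ones: 0)
  rows 120-127 [x1,x2,x3,x4=1111]: 00000000  (ones: 0)
Satisfying assignments = 0+0+0+0+0+0+0+0+0+0+0+0+0+0+0+0 = 0

0


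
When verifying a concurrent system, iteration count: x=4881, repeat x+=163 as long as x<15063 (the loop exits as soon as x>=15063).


Step 1: x goes from 4881 toward 15063 by 163; the body runs while x<15063, so iterations = ceil((bound-start)/step)
Step 2: Distance=10182
Step 3: ceil(10182/163)=63

63


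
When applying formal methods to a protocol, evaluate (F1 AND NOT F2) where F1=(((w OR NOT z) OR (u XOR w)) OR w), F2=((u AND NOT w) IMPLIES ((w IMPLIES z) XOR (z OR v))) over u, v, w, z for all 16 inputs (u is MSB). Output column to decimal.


F1 = (((w OR NOT z) OR (u XOR w)) OR w)
F2 = ((u AND NOT w) IMPLIES ((w IMPLIES z) XOR (z OR v)))
Counterexample to F1=>F2 is where F1=1 and F2=0.
Evaluate each row (bits = u,v,w,z, MSB first):
  row 0 [0000]: F1=1 F2=1 -> F1&~F2 -> 0
  row 1 [0001]: F1=0 F2=1 -> F1&~F2 -> 0
  row 2 [0010]: F1=1 F2=1 -> F1&~F2 -> 0
  row 3 [0011]: F1=1 F2=1 -> F1&~F2 -> 0
  row 4 [0100]: F1=1 F2=1 -> F1&~F2 -> 0
  row 5 [0101]: F1=0 F2=1 -> F1&~F2 -> 0
  row 6 [0110]: F1=1 F2=1 -> F1&~F2 -> 0
  row 7 [0111]: F1=1 F2=1 -> F1&~F2 -> 0
  row 8 [1000]: F1=1 F2=1 -> F1&~F2 -> 0
  row 9 [1001]: F1=1 F2=0 -> F1&~F2 -> 1
  row 10 [1010]: F1=1 F2=1 -> F1&~F2 -> 0
  row 11 [1011]: F1=1 F2=1 -> F1&~F2 -> 0
  row 12 [1100]: F1=1 F2=0 -> F1&~F2 -> 1
  row 13 [1101]: F1=1 F2=0 -> F1&~F2 -> 1
  row 14 [1110]: F1=1 F2=1 -> F1&~F2 -> 0
  row 15 [1111]: F1=1 F2=1 -> F1&~F2 -> 0
Full result column, 4 rows per line (u,v fixed per line; w,z runs 00..11 left to right):
  rows 0-3 [u,v=00]: 0000  = hex 0
  rows 4-7 [u,v=01]: 0000  = hex 0
  rows 8-11 [u,v=10]: 0100  = hex 4
  rows 12-15 [u,v=11]: 1100  = hex C
Counterexample vector (row 0 .. row 15) = 0000000001001100
Output column grouped in 4s = 0000 0000 0100 1100 = 0x004C
Convert to decimal digit by digit (value = value*16 + digit):
  0 -> 0
  0*16 + 0 = 0
  0*16 + 4 = 4
  4*16 + 12 (C) = 76
Decimal = 76

76


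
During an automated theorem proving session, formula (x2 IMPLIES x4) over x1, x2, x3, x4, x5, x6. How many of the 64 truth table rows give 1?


Formula: (x2 IMPLIES x4) over 6 vars (64 rows)
Evaluate each row (x1, x2, x3, x4, x5, x6 as bits, MSB first):
  row 0 [000000]: (0 IMPLIES 0) -> 1
  row 1 [000001]: (0 IMPLIES 0) -> 1
  row 2 [000010]: (0 IMPLIES 0) -> 1
  row 3 [000011]: (0 IMPLIES 0) -> 1
  row 4 [000100]: (0 IMPLIES 1) -> 1
  (every remaining row is evaluated the same way; all 64 results are listed next)
Full result column, 8 rows per line (x1,x2,x3 fixed per line; x4,x5,x6 runs 000..111 left to right):
  rows 0-7 [x1,x2,x3=000]: 11111111  (ones: 8)
  rows 8-15 [x1,x2,x3=001]: 11111111  (ones: 8)
  rows 16-23 [x1,x2,x3=010]: 00001111  (ones: 4)
  rows 24-31 [x1,x2,x3=011]: 00001111  (ones: 4)
  rows 32-39 [x1,x2,x3=100]: 11111111  (ones: 8)
  rows 40-47 [x1,x2,x3=101]: 11111111  (ones: 8)
  rows 48-55 [x1,x2,x3=110]: 00001111  (ones: 4)
  rows 56-63 [x1,x2,x3=111]: 00001111  (ones: 4)
Count of 1-rows = 8+8+4+4+8+8+4+4 = 48

48


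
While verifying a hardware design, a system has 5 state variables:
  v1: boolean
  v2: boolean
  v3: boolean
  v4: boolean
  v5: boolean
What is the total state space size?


State space = product of domain sizes of all variables.
Domain sizes:
  v1 (boolean): 2
  v2 (boolean): 2
  v3 (boolean): 2
  v4 (boolean): 2
  v5 (boolean): 2
Product = 2 * 2 * 2 * 2 * 2 = 32

32


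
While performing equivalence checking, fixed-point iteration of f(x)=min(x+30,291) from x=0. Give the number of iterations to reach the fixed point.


Step 1: x=0, cap=291, increment=30
Step 2: x grows by 30 each step until capped at 291; fixed point is x=291
Step 3: iterations = ceil(291/30) = 10

10


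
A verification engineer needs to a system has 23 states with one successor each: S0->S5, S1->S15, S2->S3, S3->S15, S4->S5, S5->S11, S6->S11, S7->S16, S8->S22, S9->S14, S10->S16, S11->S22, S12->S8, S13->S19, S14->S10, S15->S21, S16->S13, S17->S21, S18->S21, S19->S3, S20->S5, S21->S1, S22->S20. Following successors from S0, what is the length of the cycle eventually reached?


Trace from S0 until a state repeats:
  S0 -> S5 -> S11 -> S22 -> S20 -> S5
S5 first seen at step 1, revisited at step 5.
Cycle length = 5 - 1 = 4

4


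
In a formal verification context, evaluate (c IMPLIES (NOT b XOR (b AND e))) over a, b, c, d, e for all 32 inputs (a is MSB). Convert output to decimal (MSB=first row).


Formula: (c IMPLIES (NOT b XOR (b AND e))) over a, b, c, d, e (32 rows)
Evaluate each row (bits = a,b,c,d,e, MSB first):
  row 0 [00000]: (0 IMPLIES (NOT 0 XOR (0 AND 0))) -> 1
  row 1 [00001]: (0 IMPLIES (NOT 0 XOR (0 AND 1))) -> 1
  row 2 [00010]: (0 IMPLIES (NOT 0 XOR (0 AND 0))) -> 1
  row 3 [00011]: (0 IMPLIES (NOT 0 XOR (0 AND 1))) -> 1
  row 4 [00100]: (1 IMPLIES (NOT 0 XOR (0 AND 0))) -> 1
  row 5 [00101]: (1 IMPLIES (NOT 0 XOR (0 AND 1))) -> 1
  row 6 [00110]: (1 IMPLIES (NOT 0 XOR (0 AND 0))) -> 1
  row 7 [00111]: (1 IMPLIES (NOT 0 XOR (0 AND 1))) -> 1
  row 8 [01000]: (0 IMPLIES (NOT 1 XOR (1 AND 0))) -> 1
  row 9 [01001]: (0 IMPLIES (NOT 1 XOR (1 AND 1))) -> 1
  row 10 [01010]: (0 IMPLIES (NOT 1 XOR (1 AND 0))) -> 1
  row 11 [01011]: (0 IMPLIES (NOT 1 XOR (1 AND 1))) -> 1
  row 12 [01100]: (1 IMPLIES (NOT 1 XOR (1 AND 0))) -> 0
  row 13 [01101]: (1 IMPLIES (NOT 1 XOR (1 AND 1))) -> 1
  row 14 [01110]: (1 IMPLIES (NOT 1 XOR (1 AND 0))) -> 0
  row 15 [01111]: (1 IMPLIES (NOT 1 XOR (1 AND 1))) -> 1
  row 16 [10000]: (0 IMPLIES (NOT 0 XOR (0 AND 0))) -> 1
  row 17 [10001]: (0 IMPLIES (NOT 0 XOR (0 AND 1))) -> 1
  row 18 [10010]: (0 IMPLIES (NOT 0 XOR (0 AND 0))) -> 1
  row 19 [10011]: (0 IMPLIES (NOT 0 XOR (0 AND 1))) -> 1
  row 20 [10100]: (1 IMPLIES (NOT 0 XOR (0 AND 0))) -> 1
  row 21 [10101]: (1 IMPLIES (NOT 0 XOR (0 AND 1))) -> 1
  row 22 [10110]: (1 IMPLIES (NOT 0 XOR (0 AND 0))) -> 1
  row 23 [10111]: (1 IMPLIES (NOT 0 XOR (0 AND 1))) -> 1
  row 24 [11000]: (0 IMPLIES (NOT 1 XOR (1 AND 0))) -> 1
  row 25 [11001]: (0 IMPLIES (NOT 1 XOR (1 AND 1))) -> 1
  row 26 [11010]: (0 IMPLIES (NOT 1 XOR (1 AND 0))) -> 1
  row 27 [11011]: (0 IMPLIES (NOT 1 XOR (1 AND 1))) -> 1
  row 28 [11100]: (1 IMPLIES (NOT 1 XOR (1 AND 0))) -> 0
  row 29 [11101]: (1 IMPLIES (NOT 1 XOR (1 AND 1))) -> 1
  row 30 [11110]: (1 IMPLIES (NOT 1 XOR (1 AND 0))) -> 0
  row 31 [11111]: (1 IMPLIES (NOT 1 XOR (1 AND 1))) -> 1
Full result column, 4 rows per line (a,b,c fixed per line; d,e runs 00..11 left to right):
  rows 0-3 [a,b,c=000]: 1111  = hex F
  rows 4-7 [a,b,c=001]: 1111  = hex F
  rows 8-11 [a,b,c=010]: 1111  = hex F
  rows 12-15 [a,b,c=011]: 0101  = hex 5
  rows 16-19 [a,b,c=100]: 1111  = hex F
  rows 20-23 [a,b,c=101]: 1111  = hex F
  rows 24-27 [a,b,c=110]: 1111  = hex F
  rows 28-31 [a,b,c=111]: 0101  = hex 5
Output column (row 0 .. row 31) = 11111111111101011111111111110101
Output column grouped in 4s = 1111 1111 1111 0101 1111 1111 1111 0101 = 0xFFF5FFF5
Convert to decimal digit by digit (value = value*16 + digit):
  F -> 15
  15*16 + 15 (F) = 255
  255*16 + 15 (F) = 4095
  4095*16 + 5 = 65525
  65525*16 + 15 (F) = 1048415
  1048415*16 + 15 (F) = 16774655
  16774655*16 + 15 (F) = 268394495
  268394495*16 + 5 = 4294311925
Decimal = 4294311925

4294311925


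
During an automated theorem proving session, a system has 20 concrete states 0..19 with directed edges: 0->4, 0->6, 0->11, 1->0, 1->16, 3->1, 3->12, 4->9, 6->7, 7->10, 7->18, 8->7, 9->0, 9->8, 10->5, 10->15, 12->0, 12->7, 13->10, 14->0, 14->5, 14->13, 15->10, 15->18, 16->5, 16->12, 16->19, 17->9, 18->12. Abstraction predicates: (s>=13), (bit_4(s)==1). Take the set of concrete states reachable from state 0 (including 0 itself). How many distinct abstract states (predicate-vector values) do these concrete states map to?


BFS from 0:
Concrete reachable: {0, 4, 5, 6, 7, 8, 9, 10, 11, 12, 15, 18}
Abstract via predicates (s>=13), (bit_4(s)==1):
  (0,0) <- {0, 4, 5, 6, 7, 8, 9, 10, 11, 12}
  (1,0) <- {15}
  (1,1) <- {18}
Distinct abstract states = 3

3


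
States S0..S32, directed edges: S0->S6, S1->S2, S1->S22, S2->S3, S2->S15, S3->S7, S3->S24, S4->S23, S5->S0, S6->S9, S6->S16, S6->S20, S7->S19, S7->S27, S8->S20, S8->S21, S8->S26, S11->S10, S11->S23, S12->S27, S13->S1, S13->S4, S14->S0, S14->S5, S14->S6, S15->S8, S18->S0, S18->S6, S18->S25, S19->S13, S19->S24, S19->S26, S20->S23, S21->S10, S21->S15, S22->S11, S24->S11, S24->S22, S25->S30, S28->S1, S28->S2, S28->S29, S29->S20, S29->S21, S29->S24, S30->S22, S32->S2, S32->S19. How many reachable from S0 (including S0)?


BFS from S0:
  layer 0: {S0}
  layer 1: {S6}
  layer 2: {S9, S16, S20}
  layer 3: {S23}
Reachable set: {S0, S6, S9, S16, S20, S23}
Count = 6

6


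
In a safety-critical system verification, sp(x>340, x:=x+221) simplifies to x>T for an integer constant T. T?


Formula: sp(P, x:=E) = exists old_x. (x = E[old_x/x]) AND P[old_x/x] (old_x is the value of x before the assignment; eliminate old_x by solving x = E[old_x/x] for old_x)
Step 1: Precondition P: x>340, i.e. old_x > 340
Step 2: Assignment gives x = old_x + 221, so old_x = x - 221
Step 3: Substitute into P: x - 221 > 340
Step 4: Simplify: x > 340+221 = 561

561


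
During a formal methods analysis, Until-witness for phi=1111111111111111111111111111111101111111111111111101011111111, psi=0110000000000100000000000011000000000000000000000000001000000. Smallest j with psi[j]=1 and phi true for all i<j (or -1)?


(phi U psi) at 0: need smallest j with psi[j]=1 and phi[i]=1 for all i in [0,j).
Scan from step 0:
  step 0: phi=1, psi=0 -> continue
  step 1: psi=1 and phi held for [0,1) -> witness found
Witness step = 1

1


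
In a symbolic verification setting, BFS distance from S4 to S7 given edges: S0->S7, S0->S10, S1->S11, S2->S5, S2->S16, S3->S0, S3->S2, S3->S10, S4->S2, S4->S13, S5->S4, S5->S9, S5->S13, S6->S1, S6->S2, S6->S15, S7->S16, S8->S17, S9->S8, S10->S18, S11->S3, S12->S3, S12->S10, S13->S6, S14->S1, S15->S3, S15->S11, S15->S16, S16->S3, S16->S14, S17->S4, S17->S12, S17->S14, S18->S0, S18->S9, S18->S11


BFS layer-by-layer from S4:
  dist 0: {S4}
  dist 1: {S2, S13}
  dist 2: {S5, S6, S16}
  dist 3: {S1, S3, S9, S14, S15}
  dist 4: {S0, S8, S10, S11}
  dist 5: {S7, S17, S18}
  -> S7 reached at distance 5
Shortest path length = 5

5


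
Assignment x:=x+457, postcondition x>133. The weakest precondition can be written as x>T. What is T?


Formula: wp(x:=E, P) = P[E/x] (substitute E for x in postcondition)
Step 1: Postcondition: x>133
Step 2: Substitute x+457 for x: x+457>133
Step 3: Solve for x: x > 133-457 = -324

-324


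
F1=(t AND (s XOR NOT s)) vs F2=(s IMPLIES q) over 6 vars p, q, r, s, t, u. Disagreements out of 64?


F1 = (t AND (s XOR NOT s))
F2 = (s IMPLIES q)
Evaluate both on each of 64 rows (bits = p,q,r,s,t,u):
  row 0 [000000]: F1=0 F2=1 (differ) -> 1
  row 1 [000001]: F1=0 F2=1 (differ) -> 1
  row 2 [000010]: F1=1 F2=1 -> 0
  row 3 [000011]: F1=1 F2=1 -> 0
  row 4 [000100]: F1=0 F2=0 -> 0
  (every remaining row is evaluated the same way; all 64 results are listed next)
Full result column, 8 rows per line (p,q,r fixed per line; s,t,u runs 000..111 left to right):
  rows 0-7 [p,q,r=000]: 11000011  (ones: 4)
  rows 8-15 [p,q,r=001]: 11000011  (ones: 4)
  rows 16-23 [p,q,r=010]: 11001100  (ones: 4)
  rows 24-31 [p,q,r=011]: 11001100  (ones: 4)
  rows 32-39 [p,q,r=100]: 11000011  (ones: 4)
  rows 40-47 [p,q,r=101]: 11000011  (ones: 4)
  rows 48-55 [p,q,r=110]: 11001100  (ones: 4)
  rows 56-63 [p,q,r=111]: 11001100  (ones: 4)
Disagreements = 4+4+4+4+4+4+4+4 = 32

32


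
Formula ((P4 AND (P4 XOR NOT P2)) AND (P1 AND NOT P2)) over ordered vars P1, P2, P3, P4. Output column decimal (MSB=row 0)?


Formula: ((P4 AND (P4 XOR NOT P2)) AND (P1 AND NOT P2)) over P1, P2, P3, P4 (16 rows)
Evaluate each row (bits = P1,P2,P3,P4, MSB first):
  row 0 [0000]: ((0 AND (0 XOR NOT 0)) AND (0 AND NOT 0)) -> 0
  row 1 [0001]: ((1 AND (1 XOR NOT 0)) AND (0 AND NOT 0)) -> 0
  row 2 [0010]: ((0 AND (0 XOR NOT 0)) AND (0 AND NOT 0)) -> 0
  row 3 [0011]: ((1 AND (1 XOR NOT 0)) AND (0 AND NOT 0)) -> 0
  row 4 [0100]: ((0 AND (0 XOR NOT 1)) AND (0 AND NOT 1)) -> 0
  row 5 [0101]: ((1 AND (1 XOR NOT 1)) AND (0 AND NOT 1)) -> 0
  row 6 [0110]: ((0 AND (0 XOR NOT 1)) AND (0 AND NOT 1)) -> 0
  row 7 [0111]: ((1 AND (1 XOR NOT 1)) AND (0 AND NOT 1)) -> 0
  row 8 [1000]: ((0 AND (0 XOR NOT 0)) AND (1 AND NOT 0)) -> 0
  row 9 [1001]: ((1 AND (1 XOR NOT 0)) AND (1 AND NOT 0)) -> 0
  row 10 [1010]: ((0 AND (0 XOR NOT 0)) AND (1 AND NOT 0)) -> 0
  row 11 [1011]: ((1 AND (1 XOR NOT 0)) AND (1 AND NOT 0)) -> 0
  row 12 [1100]: ((0 AND (0 XOR NOT 1)) AND (1 AND NOT 1)) -> 0
  row 13 [1101]: ((1 AND (1 XOR NOT 1)) AND (1 AND NOT 1)) -> 0
  row 14 [1110]: ((0 AND (0 XOR NOT 1)) AND (1 AND NOT 1)) -> 0
  row 15 [1111]: ((1 AND (1 XOR NOT 1)) AND (1 AND NOT 1)) -> 0
Full result column, 4 rows per line (P1,P2 fixed per line; P3,P4 runs 00..11 left to right):
  rows 0-3 [P1,P2=00]: 0000  = hex 0
  rows 4-7 [P1,P2=01]: 0000  = hex 0
  rows 8-11 [P1,P2=10]: 0000  = hex 0
  rows 12-15 [P1,P2=11]: 0000  = hex 0
Output column (row 0 .. row 15) = 0000000000000000
Output column grouped in 4s = 0000 0000 0000 0000 = 0x0000
Convert to decimal digit by digit (value = value*16 + digit):
  0 -> 0
  0*16 + 0 = 0
  0*16 + 0 = 0
  0*16 + 0 = 0
Decimal = 0

0


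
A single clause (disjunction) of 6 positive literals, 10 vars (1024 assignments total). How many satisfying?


Step 1: Total=2^10=1024
Step 2: Unsat when all 6 false: 2^4=16
Step 3: Sat=1024-16=1008

1008


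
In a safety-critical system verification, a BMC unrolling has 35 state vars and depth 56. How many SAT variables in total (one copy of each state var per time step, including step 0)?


BMC unrolls to depth k, creating one copy of each state var for steps 0..k.
Step count = 56 + 1 = 57 (steps 0 through 56)
Vars per step = 35
Total = 35 * 57 = 1995

1995


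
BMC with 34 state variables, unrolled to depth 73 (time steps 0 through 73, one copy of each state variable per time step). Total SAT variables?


BMC unrolls to depth k, creating one copy of each state var for steps 0..k.
Step count = 73 + 1 = 74 (steps 0 through 73)
Vars per step = 34
Total = 34 * 74 = 2516

2516


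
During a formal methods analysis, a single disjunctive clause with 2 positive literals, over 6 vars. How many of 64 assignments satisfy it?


Step 1: Total=2^6=64
Step 2: Unsat when all 2 false: 2^4=16
Step 3: Sat=64-16=48

48


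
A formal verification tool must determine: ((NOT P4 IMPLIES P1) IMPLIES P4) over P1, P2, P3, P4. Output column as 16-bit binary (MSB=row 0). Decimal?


Formula: ((NOT P4 IMPLIES P1) IMPLIES P4) over P1, P2, P3, P4 (16 rows)
Evaluate each row (bits = P1,P2,P3,P4, MSB first):
  row 0 [0000]: ((NOT 0 IMPLIES 0) IMPLIES 0) -> 1
  row 1 [0001]: ((NOT 1 IMPLIES 0) IMPLIES 1) -> 1
  row 2 [0010]: ((NOT 0 IMPLIES 0) IMPLIES 0) -> 1
  row 3 [0011]: ((NOT 1 IMPLIES 0) IMPLIES 1) -> 1
  row 4 [0100]: ((NOT 0 IMPLIES 0) IMPLIES 0) -> 1
  row 5 [0101]: ((NOT 1 IMPLIES 0) IMPLIES 1) -> 1
  row 6 [0110]: ((NOT 0 IMPLIES 0) IMPLIES 0) -> 1
  row 7 [0111]: ((NOT 1 IMPLIES 0) IMPLIES 1) -> 1
  row 8 [1000]: ((NOT 0 IMPLIES 1) IMPLIES 0) -> 0
  row 9 [1001]: ((NOT 1 IMPLIES 1) IMPLIES 1) -> 1
  row 10 [1010]: ((NOT 0 IMPLIES 1) IMPLIES 0) -> 0
  row 11 [1011]: ((NOT 1 IMPLIES 1) IMPLIES 1) -> 1
  row 12 [1100]: ((NOT 0 IMPLIES 1) IMPLIES 0) -> 0
  row 13 [1101]: ((NOT 1 IMPLIES 1) IMPLIES 1) -> 1
  row 14 [1110]: ((NOT 0 IMPLIES 1) IMPLIES 0) -> 0
  row 15 [1111]: ((NOT 1 IMPLIES 1) IMPLIES 1) -> 1
Full result column, 4 rows per line (P1,P2 fixed per line; P3,P4 runs 00..11 left to right):
  rows 0-3 [P1,P2=00]: 1111  = hex F
  rows 4-7 [P1,P2=01]: 1111  = hex F
  rows 8-11 [P1,P2=10]: 0101  = hex 5
  rows 12-15 [P1,P2=11]: 0101  = hex 5
Output column (row 0 .. row 15) = 1111111101010101
Output column grouped in 4s = 1111 1111 0101 0101 = 0xFF55
Convert to decimal digit by digit (value = value*16 + digit):
  F -> 15
  15*16 + 15 (F) = 255
  255*16 + 5 = 4085
  4085*16 + 5 = 65365
Decimal = 65365

65365


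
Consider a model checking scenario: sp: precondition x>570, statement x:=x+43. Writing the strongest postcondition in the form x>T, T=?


Formula: sp(P, x:=E) = exists old_x. (x = E[old_x/x]) AND P[old_x/x] (old_x is the value of x before the assignment; eliminate old_x by solving x = E[old_x/x] for old_x)
Step 1: Precondition P: x>570, i.e. old_x > 570
Step 2: Assignment gives x = old_x + 43, so old_x = x - 43
Step 3: Substitute into P: x - 43 > 570
Step 4: Simplify: x > 570+43 = 613

613


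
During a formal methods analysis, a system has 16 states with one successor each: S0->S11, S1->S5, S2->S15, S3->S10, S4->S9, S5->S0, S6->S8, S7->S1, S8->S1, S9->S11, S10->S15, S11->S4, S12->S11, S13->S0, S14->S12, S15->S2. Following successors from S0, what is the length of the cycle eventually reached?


Trace from S0 until a state repeats:
  S0 -> S11 -> S4 -> S9 -> S11
S11 first seen at step 1, revisited at step 4.
Cycle length = 4 - 1 = 3

3


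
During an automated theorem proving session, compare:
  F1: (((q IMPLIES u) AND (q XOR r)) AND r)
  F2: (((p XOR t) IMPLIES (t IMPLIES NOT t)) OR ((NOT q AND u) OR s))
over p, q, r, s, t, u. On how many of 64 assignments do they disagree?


F1 = (((q IMPLIES u) AND (q XOR r)) AND r)
F2 = (((p XOR t) IMPLIES (t IMPLIES NOT t)) OR ((NOT q AND u) OR s))
Evaluate both on each of 64 rows (bits = p,q,r,s,t,u):
  row 0 [000000]: F1=0 F2=1 (differ) -> 1
  row 1 [000001]: F1=0 F2=1 (differ) -> 1
  row 2 [000010]: F1=0 F2=0 -> 0
  row 3 [000011]: F1=0 F2=1 (differ) -> 1
  row 4 [000100]: F1=0 F2=1 (differ) -> 1
  (every remaining row is evaluated the same way; all 64 results are listed next)
Full result column, 8 rows per line (p,q,r fixed per line; s,t,u runs 000..111 left to right):
  rows 0-7 [p,q,r=000]: 11011111  (ones: 7)
  rows 8-15 [p,q,r=001]: 00100000  (ones: 1)
  rows 16-23 [p,q,r=010]: 11001111  (ones: 6)
  rows 24-31 [p,q,r=011]: 11001111  (ones: 6)
  rows 32-39 [p,q,r=100]: 11111111  (ones: 8)
  rows 40-47 [p,q,r=101]: 00000000  (ones: 0)
  rows 48-55 [p,q,r=110]: 11111111  (ones: 8)
  rows 56-63 [p,q,r=111]: 11111111  (ones: 8)
Disagreements = 7+1+6+6+8+0+8+8 = 44

44


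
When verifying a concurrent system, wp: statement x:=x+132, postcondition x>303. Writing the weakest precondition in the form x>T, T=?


Formula: wp(x:=E, P) = P[E/x] (substitute E for x in postcondition)
Step 1: Postcondition: x>303
Step 2: Substitute x+132 for x: x+132>303
Step 3: Solve for x: x > 303-132 = 171

171


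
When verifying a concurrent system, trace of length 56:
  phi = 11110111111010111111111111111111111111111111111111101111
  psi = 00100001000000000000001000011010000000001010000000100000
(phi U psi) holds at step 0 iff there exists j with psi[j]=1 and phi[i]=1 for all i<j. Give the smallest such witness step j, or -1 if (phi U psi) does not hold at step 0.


(phi U psi) at 0: need smallest j with psi[j]=1 and phi[i]=1 for all i in [0,j).
Scan from step 0:
  step 0: phi=1, psi=0 -> continue
  step 1: phi=1, psi=0 -> continue
  step 2: psi=1 and phi held for [0,2) -> witness found
Witness step = 2

2


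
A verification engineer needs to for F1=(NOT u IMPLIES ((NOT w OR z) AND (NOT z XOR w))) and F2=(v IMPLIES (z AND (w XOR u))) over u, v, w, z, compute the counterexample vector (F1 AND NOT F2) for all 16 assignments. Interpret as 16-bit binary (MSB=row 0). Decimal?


F1 = (NOT u IMPLIES ((NOT w OR z) AND (NOT z XOR w)))
F2 = (v IMPLIES (z AND (w XOR u)))
Counterexample to F1=>F2 is where F1=1 and F2=0.
Evaluate each row (bits = u,v,w,z, MSB first):
  row 0 [0000]: F1=1 F2=1 -> F1&~F2 -> 0
  row 1 [0001]: F1=0 F2=1 -> F1&~F2 -> 0
  row 2 [0010]: F1=0 F2=1 -> F1&~F2 -> 0
  row 3 [0011]: F1=1 F2=1 -> F1&~F2 -> 0
  row 4 [0100]: F1=1 F2=0 -> F1&~F2 -> 1
  row 5 [0101]: F1=0 F2=0 -> F1&~F2 -> 0
  row 6 [0110]: F1=0 F2=0 -> F1&~F2 -> 0
  row 7 [0111]: F1=1 F2=1 -> F1&~F2 -> 0
  row 8 [1000]: F1=1 F2=1 -> F1&~F2 -> 0
  row 9 [1001]: F1=1 F2=1 -> F1&~F2 -> 0
  row 10 [1010]: F1=1 F2=1 -> F1&~F2 -> 0
  row 11 [1011]: F1=1 F2=1 -> F1&~F2 -> 0
  row 12 [1100]: F1=1 F2=0 -> F1&~F2 -> 1
  row 13 [1101]: F1=1 F2=1 -> F1&~F2 -> 0
  row 14 [1110]: F1=1 F2=0 -> F1&~F2 -> 1
  row 15 [1111]: F1=1 F2=0 -> F1&~F2 -> 1
Full result column, 4 rows per line (u,v fixed per line; w,z runs 00..11 left to right):
  rows 0-3 [u,v=00]: 0000  = hex 0
  rows 4-7 [u,v=01]: 1000  = hex 8
  rows 8-11 [u,v=10]: 0000  = hex 0
  rows 12-15 [u,v=11]: 1011  = hex B
Counterexample vector (row 0 .. row 15) = 0000100000001011
Output column grouped in 4s = 0000 1000 0000 1011 = 0x080B
Convert to decimal digit by digit (value = value*16 + digit):
  0 -> 0
  0*16 + 8 = 8
  8*16 + 0 = 128
  128*16 + 11 (B) = 2059
Decimal = 2059

2059


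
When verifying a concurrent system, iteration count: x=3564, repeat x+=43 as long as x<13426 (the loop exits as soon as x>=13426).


Step 1: x goes from 3564 toward 13426 by 43; the body runs while x<13426, so iterations = ceil((bound-start)/step)
Step 2: Distance=9862
Step 3: ceil(9862/43)=230

230


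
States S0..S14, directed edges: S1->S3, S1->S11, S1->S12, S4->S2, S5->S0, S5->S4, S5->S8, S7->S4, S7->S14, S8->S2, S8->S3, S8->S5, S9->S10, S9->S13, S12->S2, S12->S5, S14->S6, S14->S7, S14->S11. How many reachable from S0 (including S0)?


BFS from S0:
  layer 0: {S0}
Reachable set: {S0}
Count = 1

1


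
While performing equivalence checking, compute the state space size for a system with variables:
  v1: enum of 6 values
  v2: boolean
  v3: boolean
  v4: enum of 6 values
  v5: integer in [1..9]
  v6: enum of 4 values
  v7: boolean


State space = product of domain sizes of all variables.
Domain sizes:
  v1 (enum of 6 values): 6
  v2 (boolean): 2
  v3 (boolean): 2
  v4 (enum of 6 values): 6
  v5 (integer in [1..9]): 9
  v6 (enum of 4 values): 4
  v7 (boolean): 2
Product = 6 * 2 * 2 * 6 * 9 * 4 * 2 = 10368

10368


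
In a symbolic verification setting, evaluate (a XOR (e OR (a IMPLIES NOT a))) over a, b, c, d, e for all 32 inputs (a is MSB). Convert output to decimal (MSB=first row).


Formula: (a XOR (e OR (a IMPLIES NOT a))) over a, b, c, d, e (32 rows)
Evaluate each row (bits = a,b,c,d,e, MSB first):
  row 0 [00000]: (0 XOR (0 OR (0 IMPLIES NOT 0))) -> 1
  row 1 [00001]: (0 XOR (1 OR (0 IMPLIES NOT 0))) -> 1
  row 2 [00010]: (0 XOR (0 OR (0 IMPLIES NOT 0))) -> 1
  row 3 [00011]: (0 XOR (1 OR (0 IMPLIES NOT 0))) -> 1
  row 4 [00100]: (0 XOR (0 OR (0 IMPLIES NOT 0))) -> 1
  row 5 [00101]: (0 XOR (1 OR (0 IMPLIES NOT 0))) -> 1
  row 6 [00110]: (0 XOR (0 OR (0 IMPLIES NOT 0))) -> 1
  row 7 [00111]: (0 XOR (1 OR (0 IMPLIES NOT 0))) -> 1
  row 8 [01000]: (0 XOR (0 OR (0 IMPLIES NOT 0))) -> 1
  row 9 [01001]: (0 XOR (1 OR (0 IMPLIES NOT 0))) -> 1
  row 10 [01010]: (0 XOR (0 OR (0 IMPLIES NOT 0))) -> 1
  row 11 [01011]: (0 XOR (1 OR (0 IMPLIES NOT 0))) -> 1
  row 12 [01100]: (0 XOR (0 OR (0 IMPLIES NOT 0))) -> 1
  row 13 [01101]: (0 XOR (1 OR (0 IMPLIES NOT 0))) -> 1
  row 14 [01110]: (0 XOR (0 OR (0 IMPLIES NOT 0))) -> 1
  row 15 [01111]: (0 XOR (1 OR (0 IMPLIES NOT 0))) -> 1
  row 16 [10000]: (1 XOR (0 OR (1 IMPLIES NOT 1))) -> 1
  row 17 [10001]: (1 XOR (1 OR (1 IMPLIES NOT 1))) -> 0
  row 18 [10010]: (1 XOR (0 OR (1 IMPLIES NOT 1))) -> 1
  row 19 [10011]: (1 XOR (1 OR (1 IMPLIES NOT 1))) -> 0
  row 20 [10100]: (1 XOR (0 OR (1 IMPLIES NOT 1))) -> 1
  row 21 [10101]: (1 XOR (1 OR (1 IMPLIES NOT 1))) -> 0
  row 22 [10110]: (1 XOR (0 OR (1 IMPLIES NOT 1))) -> 1
  row 23 [10111]: (1 XOR (1 OR (1 IMPLIES NOT 1))) -> 0
  row 24 [11000]: (1 XOR (0 OR (1 IMPLIES NOT 1))) -> 1
  row 25 [11001]: (1 XOR (1 OR (1 IMPLIES NOT 1))) -> 0
  row 26 [11010]: (1 XOR (0 OR (1 IMPLIES NOT 1))) -> 1
  row 27 [11011]: (1 XOR (1 OR (1 IMPLIES NOT 1))) -> 0
  row 28 [11100]: (1 XOR (0 OR (1 IMPLIES NOT 1))) -> 1
  row 29 [11101]: (1 XOR (1 OR (1 IMPLIES NOT 1))) -> 0
  row 30 [11110]: (1 XOR (0 OR (1 IMPLIES NOT 1))) -> 1
  row 31 [11111]: (1 XOR (1 OR (1 IMPLIES NOT 1))) -> 0
Full result column, 4 rows per line (a,b,c fixed per line; d,e runs 00..11 left to right):
  rows 0-3 [a,b,c=000]: 1111  = hex F
  rows 4-7 [a,b,c=001]: 1111  = hex F
  rows 8-11 [a,b,c=010]: 1111  = hex F
  rows 12-15 [a,b,c=011]: 1111  = hex F
  rows 16-19 [a,b,c=100]: 1010  = hex A
  rows 20-23 [a,b,c=101]: 1010  = hex A
  rows 24-27 [a,b,c=110]: 1010  = hex A
  rows 28-31 [a,b,c=111]: 1010  = hex A
Output column (row 0 .. row 31) = 11111111111111111010101010101010
Output column grouped in 4s = 1111 1111 1111 1111 1010 1010 1010 1010 = 0xFFFFAAAA
Convert to decimal digit by digit (value = value*16 + digit):
  F -> 15
  15*16 + 15 (F) = 255
  255*16 + 15 (F) = 4095
  4095*16 + 15 (F) = 65535
  65535*16 + 10 (A) = 1048570
  1048570*16 + 10 (A) = 16777130
  16777130*16 + 10 (A) = 268434090
  268434090*16 + 10 (A) = 4294945450
Decimal = 4294945450

4294945450


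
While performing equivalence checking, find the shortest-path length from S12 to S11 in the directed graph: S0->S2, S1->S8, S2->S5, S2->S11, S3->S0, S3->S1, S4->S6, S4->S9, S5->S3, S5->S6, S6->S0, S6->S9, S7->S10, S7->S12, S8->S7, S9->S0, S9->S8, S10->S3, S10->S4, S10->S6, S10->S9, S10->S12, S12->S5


BFS layer-by-layer from S12:
  dist 0: {S12}
  dist 1: {S5}
  dist 2: {S3, S6}
  dist 3: {S0, S1, S9}
  dist 4: {S2, S8}
  dist 5: {S7, S11}
  -> S11 reached at distance 5
Shortest path length = 5

5


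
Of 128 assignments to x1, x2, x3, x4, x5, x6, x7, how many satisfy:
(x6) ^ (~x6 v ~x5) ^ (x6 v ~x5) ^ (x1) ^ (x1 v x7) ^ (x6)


CNF with 6 clauses over 7 vars (128 assignments).
An assignment satisfies CNF iff every clause has >=1 true literal.
Check each row (bits = x1,x2,x3,x4,x5,x6,x7; clause T/F shown):
  row 0 [0000000]: clauses=FTTFFF -> 0
  row 1 [0000001]: clauses=FTTFTF -> 0
  row 2 [0000010]: clauses=TTTFFT -> 0
  row 3 [0000011]: clauses=TTTFTT -> 0
  row 4 [0000100]: clauses=FTFFFF -> 0
  (every remaining row is evaluated the same way; all 128 results are listed next)
Full result column, 8 rows per line (x1,x2,x3,x4 fixed per line; x5,x6,x7 runs 000..111 left to right):
  rows 0-7 [x1,x2,x3,x4=0000]: 00000000  (ones: 0)
  rows 8-15 [x1,x2,x3,x4=0001]: 00000000  (ones: 0)
  rows 16-23 [x1,x2,x3,x4=0010]: 00000000  (ones: 0)
  rows 24-31 [x1,x2,x3,x4=0011]: 00000000  (ones: 0)
  rows 32-39 [x1,x2,x3,x4=0100]: 00000000  (ones: 0)
  rows 40-47 [x1,x2,x3,x4=0101]: 00000000  (ones: 0)
  rows 48-55 [x1,x2,x3,x4=0110]: 00000000  (ones: 0)
  rows 56-63 [x1,x2,x3,x4=0111]: 00000000  (ones: 0)
  rows 64-71 [x1,x2,x3,x4=1000]: 00110000  (ones: 2)
  rows 72-79 [x1,x2,x3,x4=1001]: 00110000  (ones: 2)
  rows 80-87 [x1,x2,x3,x4=1010]: 00110000  (ones: 2)
  rows 88-95 [x1,x2,x3,x4=1011]: 00110000  (ones: 2)
  rows 96-103 [x1,x2,x3,x4=1100]: 00110000  (ones: 2)
  rows 104-111 [x1,x2,x3,x4=1101]: 00110000  (ones: 2)
  rows 112-119 [x1,x2,x3,x4=1110]: 00110000  (ones: 2)
  rows 120-127 [x1,x2,x3,x4=1111]: 00110000  (ones: 2)
Satisfying assignments = 0+0+0+0+0+0+0+0+2+2+2+2+2+2+2+2 = 16

16
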